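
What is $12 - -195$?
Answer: $207$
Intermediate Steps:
$12 - -195 = 12 + 195 = 207$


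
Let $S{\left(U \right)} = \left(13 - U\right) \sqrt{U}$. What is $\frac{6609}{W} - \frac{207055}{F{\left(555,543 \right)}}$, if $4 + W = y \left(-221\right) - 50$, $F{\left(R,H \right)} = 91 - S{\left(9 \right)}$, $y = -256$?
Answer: $- \frac{11702640599}{4465238} \approx -2620.8$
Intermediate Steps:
$S{\left(U \right)} = \sqrt{U} \left(13 - U\right)$
$F{\left(R,H \right)} = 79$ ($F{\left(R,H \right)} = 91 - \sqrt{9} \left(13 - 9\right) = 91 - 3 \left(13 - 9\right) = 91 - 3 \cdot 4 = 91 - 12 = 79$)
$W = 56522$ ($W = -4 - -56526 = -4 + \left(56576 - 50\right) = -4 + 56526 = 56522$)
$\frac{6609}{W} - \frac{207055}{F{\left(555,543 \right)}} = \frac{6609}{56522} - \frac{207055}{79} = - \frac{11702640599}{4465238}$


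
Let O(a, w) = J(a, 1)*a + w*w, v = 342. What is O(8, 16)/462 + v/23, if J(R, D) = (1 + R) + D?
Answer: 3946/253 ≈ 15.597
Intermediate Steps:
J(R, D) = 1 + D + R
O(a, w) = w² + a*(2 + a) (O(a, w) = (1 + 1 + a)*a + w*w = (2 + a)*a + w² = a*(2 + a) + w² = w² + a*(2 + a))
O(8, 16)/462 + v/23 = (16² + 8*(2 + 8))/462 + 342/23 = (256 + 8*10)*(1/462) + 342*(1/23) = (256 + 80)*(1/462) + 342/23 = 336*(1/462) + 342/23 = 8/11 + 342/23 = 3946/253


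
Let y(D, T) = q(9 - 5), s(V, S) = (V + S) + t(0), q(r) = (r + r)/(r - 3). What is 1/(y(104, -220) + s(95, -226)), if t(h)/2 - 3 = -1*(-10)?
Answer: -1/97 ≈ -0.010309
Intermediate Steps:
t(h) = 26 (t(h) = 6 + 2*(-1*(-10)) = 6 + 2*10 = 6 + 20 = 26)
q(r) = 2*r/(-3 + r) (q(r) = (2*r)/(-3 + r) = 2*r/(-3 + r))
s(V, S) = 26 + S + V (s(V, S) = (V + S) + 26 = (S + V) + 26 = 26 + S + V)
y(D, T) = 8 (y(D, T) = 2*(9 - 5)/(-3 + (9 - 5)) = 2*4/(-3 + 4) = 2*4/1 = 2*4*1 = 8)
1/(y(104, -220) + s(95, -226)) = 1/(8 + (26 - 226 + 95)) = 1/(8 - 105) = 1/(-97) = -1/97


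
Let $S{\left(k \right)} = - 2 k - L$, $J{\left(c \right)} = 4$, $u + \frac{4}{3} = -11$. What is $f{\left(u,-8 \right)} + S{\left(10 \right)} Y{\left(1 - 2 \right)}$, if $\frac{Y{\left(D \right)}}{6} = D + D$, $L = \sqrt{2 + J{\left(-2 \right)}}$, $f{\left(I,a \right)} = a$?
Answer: $232 + 12 \sqrt{6} \approx 261.39$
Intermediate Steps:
$u = - \frac{37}{3}$ ($u = - \frac{4}{3} - 11 = - \frac{37}{3} \approx -12.333$)
$L = \sqrt{6}$ ($L = \sqrt{2 + 4} = \sqrt{6} \approx 2.4495$)
$Y{\left(D \right)} = 12 D$ ($Y{\left(D \right)} = 6 \left(D + D\right) = 6 \cdot 2 D = 12 D$)
$S{\left(k \right)} = - \sqrt{6} - 2 k$ ($S{\left(k \right)} = - 2 k - \sqrt{6} = - \sqrt{6} - 2 k$)
$f{\left(u,-8 \right)} + S{\left(10 \right)} Y{\left(1 - 2 \right)} = -8 + \left(- \sqrt{6} - 20\right) 12 \left(1 - 2\right) = -8 + \left(-20 - \sqrt{6}\right) 12 \left(-1\right) = -8 + \left(-20 - \sqrt{6}\right) \left(-12\right) = -8 + \left(240 + 12 \sqrt{6}\right) = 232 + 12 \sqrt{6}$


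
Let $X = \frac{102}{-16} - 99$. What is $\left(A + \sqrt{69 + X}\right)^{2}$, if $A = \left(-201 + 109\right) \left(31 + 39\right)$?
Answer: $\frac{\left(25760 - i \sqrt{582}\right)^{2}}{16} \approx 4.1474 \cdot 10^{7} - 77682.0 i$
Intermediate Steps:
$A = -6440$ ($A = \left(-92\right) 70 = -6440$)
$X = - \frac{843}{8}$ ($X = 102 \left(- \frac{1}{16}\right) - 99 = - \frac{51}{8} - 99 = - \frac{843}{8} \approx -105.38$)
$\left(A + \sqrt{69 + X}\right)^{2} = \left(-6440 + \sqrt{69 - \frac{843}{8}}\right)^{2} = \left(-6440 + \sqrt{- \frac{291}{8}}\right)^{2} = \left(-6440 + \frac{i \sqrt{582}}{4}\right)^{2}$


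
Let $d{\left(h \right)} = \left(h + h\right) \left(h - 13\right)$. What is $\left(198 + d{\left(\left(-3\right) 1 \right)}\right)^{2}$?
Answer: $86436$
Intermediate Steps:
$d{\left(h \right)} = 2 h \left(-13 + h\right)$
$\left(198 + d{\left(\left(-3\right) 1 \right)}\right)^{2} = \left(198 + 2 \left(\left(-3\right) 1\right) \left(-13 - 3\right)\right)^{2} = \left(198 + 2 \left(-3\right) \left(-13 - 3\right)\right)^{2} = \left(198 + 2 \left(-3\right) \left(-16\right)\right)^{2} = \left(198 + 96\right)^{2} = 294^{2} = 86436$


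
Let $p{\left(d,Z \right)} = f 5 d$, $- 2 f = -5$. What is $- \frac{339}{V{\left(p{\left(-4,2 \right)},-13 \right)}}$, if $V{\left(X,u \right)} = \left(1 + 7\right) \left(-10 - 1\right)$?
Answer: $\frac{339}{88} \approx 3.8523$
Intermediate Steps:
$f = \frac{5}{2}$ ($f = \left(- \frac{1}{2}\right) \left(-5\right) = \frac{5}{2} \approx 2.5$)
$p{\left(d,Z \right)} = \frac{25 d}{2}$ ($p{\left(d,Z \right)} = \frac{5}{2} \cdot 5 d = \frac{25 d}{2}$)
$V{\left(X,u \right)} = -88$ ($V{\left(X,u \right)} = 8 \left(-11\right) = -88$)
$- \frac{339}{V{\left(p{\left(-4,2 \right)},-13 \right)}} = - \frac{339}{-88} = \left(-339\right) \left(- \frac{1}{88}\right) = \frac{339}{88}$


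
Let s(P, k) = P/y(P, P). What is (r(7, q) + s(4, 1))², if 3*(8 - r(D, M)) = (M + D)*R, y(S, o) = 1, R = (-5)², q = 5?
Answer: 7744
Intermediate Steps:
R = 25
s(P, k) = P (s(P, k) = P/1 = P*1 = P)
r(D, M) = 8 - 25*D/3 - 25*M/3 (r(D, M) = 8 - (M + D)*25/3 = 8 - (D + M)*25/3 = 8 - (25*D + 25*M)/3 = 8 + (-25*D/3 - 25*M/3) = 8 - 25*D/3 - 25*M/3)
(r(7, q) + s(4, 1))² = ((8 - 25/3*7 - 25/3*5) + 4)² = ((8 - 175/3 - 125/3) + 4)² = (-92 + 4)² = (-88)² = 7744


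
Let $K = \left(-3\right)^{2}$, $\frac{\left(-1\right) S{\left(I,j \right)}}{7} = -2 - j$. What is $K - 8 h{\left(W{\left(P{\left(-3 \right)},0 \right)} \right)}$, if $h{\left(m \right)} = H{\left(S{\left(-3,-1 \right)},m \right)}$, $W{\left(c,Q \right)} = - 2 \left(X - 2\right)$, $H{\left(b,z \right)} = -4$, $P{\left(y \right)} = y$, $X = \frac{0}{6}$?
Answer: $41$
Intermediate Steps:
$X = 0$ ($X = 0 \cdot \frac{1}{6} = 0$)
$S{\left(I,j \right)} = 14 + 7 j$ ($S{\left(I,j \right)} = - 7 \left(-2 - j\right) = 14 + 7 j$)
$W{\left(c,Q \right)} = 4$ ($W{\left(c,Q \right)} = - 2 \left(0 - 2\right) = \left(-2\right) \left(-2\right) = 4$)
$h{\left(m \right)} = -4$
$K = 9$
$K - 8 h{\left(W{\left(P{\left(-3 \right)},0 \right)} \right)} = 9 - -32 = 9 + 32 = 41$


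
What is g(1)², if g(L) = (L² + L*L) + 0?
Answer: 4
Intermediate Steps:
g(L) = 2*L² (g(L) = (L² + L²) + 0 = 2*L² + 0 = 2*L²)
g(1)² = (2*1²)² = (2*1)² = 2² = 4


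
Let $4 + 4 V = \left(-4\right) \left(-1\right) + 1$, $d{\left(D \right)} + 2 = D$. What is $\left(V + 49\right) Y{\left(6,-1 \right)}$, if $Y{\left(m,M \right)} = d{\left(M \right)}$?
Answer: $- \frac{591}{4} \approx -147.75$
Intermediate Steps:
$d{\left(D \right)} = -2 + D$
$V = \frac{1}{4}$ ($V = -1 + \frac{\left(-4\right) \left(-1\right) + 1}{4} = -1 + \frac{4 + 1}{4} = -1 + \frac{1}{4} \cdot 5 = -1 + \frac{5}{4} = \frac{1}{4} \approx 0.25$)
$Y{\left(m,M \right)} = -2 + M$
$\left(V + 49\right) Y{\left(6,-1 \right)} = \left(\frac{1}{4} + 49\right) \left(-2 - 1\right) = \frac{197}{4} \left(-3\right) = - \frac{591}{4}$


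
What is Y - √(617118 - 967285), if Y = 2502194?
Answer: 2502194 - I*√350167 ≈ 2.5022e+6 - 591.75*I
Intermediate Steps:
Y - √(617118 - 967285) = 2502194 - √(617118 - 967285) = 2502194 - √(-350167) = 2502194 - I*√350167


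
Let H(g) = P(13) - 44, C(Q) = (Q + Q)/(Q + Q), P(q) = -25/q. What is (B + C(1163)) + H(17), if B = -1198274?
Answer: -15578146/13 ≈ -1.1983e+6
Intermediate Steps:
C(Q) = 1 (C(Q) = (2*Q)/((2*Q)) = (2*Q)*(1/(2*Q)) = 1)
H(g) = -597/13 (H(g) = -25/13 - 44 = -597/13)
(B + C(1163)) + H(17) = (-1198274 + 1) - 597/13 = -1198273 - 597/13 = -15578146/13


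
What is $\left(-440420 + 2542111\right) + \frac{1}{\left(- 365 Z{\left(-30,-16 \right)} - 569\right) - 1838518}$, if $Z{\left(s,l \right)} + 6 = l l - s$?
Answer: $\frac{4079985416316}{1941287} \approx 2.1017 \cdot 10^{6}$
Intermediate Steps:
$Z{\left(s,l \right)} = -6 + l^{2} - s$ ($Z{\left(s,l \right)} = -6 + \left(l l - s\right) = -6 + \left(l^{2} - s\right) = -6 + l^{2} - s$)
$\left(-440420 + 2542111\right) + \frac{1}{\left(- 365 Z{\left(-30,-16 \right)} - 569\right) - 1838518} = \left(-440420 + 2542111\right) + \frac{1}{\left(- 365 \left(-6 + \left(-16\right)^{2} - -30\right) - 569\right) - 1838518} = 2101691 + \frac{1}{\left(- 365 \left(-6 + 256 + 30\right) - 569\right) - 1838518} = 2101691 + \frac{1}{\left(\left(-365\right) 280 - 569\right) - 1838518} = 2101691 + \frac{1}{\left(-102200 - 569\right) - 1838518} = 2101691 + \frac{1}{-102769 - 1838518} = 2101691 + \frac{1}{-1941287} = 2101691 - \frac{1}{1941287} = \frac{4079985416316}{1941287}$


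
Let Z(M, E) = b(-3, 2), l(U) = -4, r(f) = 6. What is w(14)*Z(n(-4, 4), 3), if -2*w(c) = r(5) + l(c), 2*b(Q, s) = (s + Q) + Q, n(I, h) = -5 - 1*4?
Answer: 2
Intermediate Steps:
n(I, h) = -9 (n(I, h) = -5 - 4 = -9)
b(Q, s) = Q + s/2 (b(Q, s) = ((s + Q) + Q)/2 = ((Q + s) + Q)/2 = (s + 2*Q)/2 = Q + s/2)
Z(M, E) = -2 (Z(M, E) = -3 + (1/2)*2 = -3 + 1 = -2)
w(c) = -1 (w(c) = -(6 - 4)/2 = -1/2*2 = -1)
w(14)*Z(n(-4, 4), 3) = -1*(-2) = 2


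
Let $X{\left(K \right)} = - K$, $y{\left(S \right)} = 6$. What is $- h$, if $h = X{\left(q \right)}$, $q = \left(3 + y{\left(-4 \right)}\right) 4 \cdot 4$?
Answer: $144$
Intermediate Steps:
$q = 144$ ($q = \left(3 + 6\right) 4 \cdot 4 = 9 \cdot 16 = 144$)
$h = -144$ ($h = \left(-1\right) 144 = -144$)
$- h = \left(-1\right) \left(-144\right) = 144$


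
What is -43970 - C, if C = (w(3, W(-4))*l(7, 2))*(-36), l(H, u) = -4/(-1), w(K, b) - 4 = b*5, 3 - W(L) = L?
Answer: -38354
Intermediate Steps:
W(L) = 3 - L
w(K, b) = 4 + 5*b (w(K, b) = 4 + b*5 = 4 + 5*b)
l(H, u) = 4 (l(H, u) = -4*(-1) = 4)
C = -5616 (C = ((4 + 5*(3 - 1*(-4)))*4)*(-36) = ((4 + 5*(3 + 4))*4)*(-36) = ((4 + 5*7)*4)*(-36) = ((4 + 35)*4)*(-36) = (39*4)*(-36) = 156*(-36) = -5616)
-43970 - C = -43970 - 1*(-5616) = -43970 + 5616 = -38354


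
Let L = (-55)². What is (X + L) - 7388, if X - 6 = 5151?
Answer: 794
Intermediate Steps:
X = 5157 (X = 6 + 5151 = 5157)
L = 3025
(X + L) - 7388 = (5157 + 3025) - 7388 = 8182 - 7388 = 794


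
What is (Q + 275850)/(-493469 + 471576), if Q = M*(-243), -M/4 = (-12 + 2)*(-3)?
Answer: -305010/21893 ≈ -13.932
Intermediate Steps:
M = -120 (M = -4*(-12 + 2)*(-3) = -(-40)*(-3) = -4*30 = -120)
Q = 29160 (Q = -120*(-243) = 29160)
(Q + 275850)/(-493469 + 471576) = (29160 + 275850)/(-493469 + 471576) = 305010/(-21893) = 305010*(-1/21893) = -305010/21893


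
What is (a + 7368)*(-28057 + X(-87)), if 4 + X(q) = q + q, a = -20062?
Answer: 358415090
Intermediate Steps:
X(q) = -4 + 2*q (X(q) = -4 + (q + q) = -4 + 2*q)
(a + 7368)*(-28057 + X(-87)) = (-20062 + 7368)*(-28057 + (-4 + 2*(-87))) = -12694*(-28057 + (-4 - 174)) = -12694*(-28057 - 178) = -12694*(-28235) = 358415090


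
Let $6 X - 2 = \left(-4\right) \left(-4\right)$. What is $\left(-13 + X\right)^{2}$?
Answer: $100$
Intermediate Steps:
$X = 3$ ($X = \frac{1}{3} + \frac{\left(-4\right) \left(-4\right)}{6} = \frac{1}{3} + \frac{1}{6} \cdot 16 = \frac{1}{3} + \frac{8}{3} = 3$)
$\left(-13 + X\right)^{2} = \left(-13 + 3\right)^{2} = \left(-10\right)^{2} = 100$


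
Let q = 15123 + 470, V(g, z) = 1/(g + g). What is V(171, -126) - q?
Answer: -5332805/342 ≈ -15593.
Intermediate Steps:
V(g, z) = 1/(2*g)
q = 15593
V(171, -126) - q = (½)/171 - 1*15593 = (½)*(1/171) - 15593 = 1/342 - 15593 = -5332805/342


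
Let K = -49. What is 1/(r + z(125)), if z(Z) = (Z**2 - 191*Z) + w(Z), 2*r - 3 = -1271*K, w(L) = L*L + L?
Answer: 1/38641 ≈ 2.5879e-5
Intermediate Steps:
w(L) = L + L**2 (w(L) = L**2 + L = L + L**2)
r = 31141 (r = 3/2 + (-1271*(-49))/2 = 3/2 + (1/2)*62279 = 3/2 + 62279/2 = 31141)
z(Z) = Z**2 - 191*Z + Z*(1 + Z) (z(Z) = (Z**2 - 191*Z) + Z*(1 + Z) = Z**2 - 191*Z + Z*(1 + Z))
1/(r + z(125)) = 1/(31141 + 2*125*(-95 + 125)) = 1/(31141 + 2*125*30) = 1/(31141 + 7500) = 1/38641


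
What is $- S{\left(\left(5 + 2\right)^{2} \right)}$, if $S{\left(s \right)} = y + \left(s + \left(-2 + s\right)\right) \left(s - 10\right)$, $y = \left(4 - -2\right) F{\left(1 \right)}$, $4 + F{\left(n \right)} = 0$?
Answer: $-3720$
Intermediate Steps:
$F{\left(n \right)} = -4$ ($F{\left(n \right)} = -4 + 0 = -4$)
$y = -24$ ($y = \left(4 - -2\right) \left(-4\right) = \left(4 + \left(-2 + 4\right)\right) \left(-4\right) = \left(4 + 2\right) \left(-4\right) = 6 \left(-4\right) = -24$)
$S{\left(s \right)} = -24 + \left(-10 + s\right) \left(-2 + 2 s\right)$ ($S{\left(s \right)} = -24 + \left(s + \left(-2 + s\right)\right) \left(s - 10\right) = -24 + \left(-2 + 2 s\right) \left(-10 + s\right) = -24 + \left(-10 + s\right) \left(-2 + 2 s\right)$)
$- S{\left(\left(5 + 2\right)^{2} \right)} = - (-4 - 22 \left(5 + 2\right)^{2} + 2 \left(\left(5 + 2\right)^{2}\right)^{2}) = - (-4 - 22 \cdot 7^{2} + 2 \left(7^{2}\right)^{2}) = - (-4 - 1078 + 2 \cdot 49^{2}) = - (-4 - 1078 + 2 \cdot 2401) = - (-4 - 1078 + 4802) = \left(-1\right) 3720 = -3720$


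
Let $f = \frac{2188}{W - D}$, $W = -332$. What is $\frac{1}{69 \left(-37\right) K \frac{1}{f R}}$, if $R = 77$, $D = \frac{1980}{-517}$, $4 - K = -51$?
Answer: $\frac{179963}{49221840} \approx 0.0036562$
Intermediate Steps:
$K = 55$ ($K = 4 - -51 = 4 + 51 = 55$)
$D = - \frac{180}{47}$ ($D = 1980 \left(- \frac{1}{517}\right) = - \frac{180}{47} \approx -3.8298$)
$f = - \frac{25709}{3856}$ ($f = \frac{2188}{-332 - - \frac{180}{47}} = \frac{2188}{-332 + \frac{180}{47}} = \frac{2188}{- \frac{15424}{47}} = 2188 \left(- \frac{47}{15424}\right) = - \frac{25709}{3856} \approx -6.6673$)
$\frac{1}{69 \left(-37\right) K \frac{1}{f R}} = \frac{1}{69 \left(-37\right) 55 \frac{1}{\left(- \frac{25709}{3856}\right) 77}} = \frac{1}{\left(-2553\right) 55 \frac{1}{- \frac{1979593}{3856}}} = \frac{1}{\left(-140415\right) \left(- \frac{3856}{1979593}\right)} = \frac{1}{\frac{49221840}{179963}} = \frac{179963}{49221840}$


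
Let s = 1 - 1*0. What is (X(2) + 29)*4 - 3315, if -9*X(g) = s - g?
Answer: -28787/9 ≈ -3198.6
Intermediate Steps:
s = 1 (s = 1 + 0 = 1)
X(g) = -⅑ + g/9 (X(g) = -(1 - g)/9 = -⅑ + g/9)
(X(2) + 29)*4 - 3315 = ((-⅑ + (⅑)*2) + 29)*4 - 3315 = ((-⅑ + 2/9) + 29)*4 - 3315 = (⅑ + 29)*4 - 3315 = (262/9)*4 - 3315 = 1048/9 - 3315 = -28787/9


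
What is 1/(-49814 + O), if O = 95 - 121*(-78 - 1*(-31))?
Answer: -1/44032 ≈ -2.2711e-5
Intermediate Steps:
O = 5782 (O = 95 - 121*(-78 + 31) = 95 - 121*(-47) = 95 + 5687 = 5782)
1/(-49814 + O) = 1/(-49814 + 5782) = 1/(-44032) = -1/44032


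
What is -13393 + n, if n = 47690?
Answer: 34297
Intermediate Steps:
-13393 + n = -13393 + 47690 = 34297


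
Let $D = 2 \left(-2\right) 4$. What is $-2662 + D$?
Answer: $-2678$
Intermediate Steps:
$D = -16$ ($D = \left(-4\right) 4 = -16$)
$-2662 + D = -2662 - 16 = -2678$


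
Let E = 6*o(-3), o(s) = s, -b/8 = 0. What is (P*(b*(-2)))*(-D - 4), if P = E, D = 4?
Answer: 0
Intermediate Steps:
b = 0 (b = -8*0 = 0)
E = -18 (E = 6*(-3) = -18)
P = -18
(P*(b*(-2)))*(-D - 4) = (-0*(-2))*(-1*4 - 4) = (-18*0)*(-4 - 4) = 0*(-8) = 0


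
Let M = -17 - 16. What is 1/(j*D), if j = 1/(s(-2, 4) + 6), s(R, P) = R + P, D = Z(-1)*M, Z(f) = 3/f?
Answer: 8/99 ≈ 0.080808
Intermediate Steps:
M = -33
D = 99 (D = (3/(-1))*(-33) = (3*(-1))*(-33) = -3*(-33) = 99)
s(R, P) = P + R
j = ⅛ (j = 1/((4 - 2) + 6) = 1/(2 + 6) = 1/8 = ⅛ ≈ 0.12500)
1/(j*D) = 1/((⅛)*99) = 1/(99/8) = 8/99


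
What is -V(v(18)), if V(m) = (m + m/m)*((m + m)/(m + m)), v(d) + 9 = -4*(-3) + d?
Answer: -22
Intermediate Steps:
v(d) = 3 + d (v(d) = -9 + (-4*(-3) + d) = -9 + (12 + d) = 3 + d)
V(m) = 1 + m (V(m) = (m + 1)*((2*m)/((2*m))) = (1 + m)*((2*m)*(1/(2*m))) = (1 + m)*1 = 1 + m)
-V(v(18)) = -(1 + (3 + 18)) = -(1 + 21) = -1*22 = -22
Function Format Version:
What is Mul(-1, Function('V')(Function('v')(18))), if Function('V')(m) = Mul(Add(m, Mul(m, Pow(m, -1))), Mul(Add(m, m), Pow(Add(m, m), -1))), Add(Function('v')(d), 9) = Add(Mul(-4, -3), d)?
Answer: -22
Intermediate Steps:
Function('v')(d) = Add(3, d) (Function('v')(d) = Add(-9, Add(Mul(-4, -3), d)) = Add(-9, Add(12, d)) = Add(3, d))
Function('V')(m) = Add(1, m) (Function('V')(m) = Mul(Add(m, 1), Mul(Mul(2, m), Pow(Mul(2, m), -1))) = Mul(Add(1, m), Mul(Mul(2, m), Mul(Rational(1, 2), Pow(m, -1)))) = Mul(Add(1, m), 1) = Add(1, m))
Mul(-1, Function('V')(Function('v')(18))) = Mul(-1, Add(1, Add(3, 18))) = Mul(-1, Add(1, 21)) = Mul(-1, 22) = -22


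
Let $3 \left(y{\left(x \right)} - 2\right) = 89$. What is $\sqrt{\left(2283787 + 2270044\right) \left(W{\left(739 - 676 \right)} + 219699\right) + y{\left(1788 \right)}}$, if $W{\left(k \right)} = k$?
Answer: $\frac{7 \sqrt{183812879067}}{3} \approx 1.0004 \cdot 10^{6}$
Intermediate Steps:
$y{\left(x \right)} = \frac{95}{3}$ ($y{\left(x \right)} = 2 + \frac{1}{3} \cdot 89 = 2 + \frac{89}{3} = \frac{95}{3}$)
$\sqrt{\left(2283787 + 2270044\right) \left(W{\left(739 - 676 \right)} + 219699\right) + y{\left(1788 \right)}} = \sqrt{\left(2283787 + 2270044\right) \left(\left(739 - 676\right) + 219699\right) + \frac{95}{3}} = \sqrt{4553831 \left(\left(739 - 676\right) + 219699\right) + \frac{95}{3}} = \sqrt{4553831 \left(63 + 219699\right) + \frac{95}{3}} = \sqrt{4553831 \cdot 219762 + \frac{95}{3}} = \sqrt{1000759008222 + \frac{95}{3}} = \sqrt{\frac{3002277024761}{3}} = \frac{7 \sqrt{183812879067}}{3}$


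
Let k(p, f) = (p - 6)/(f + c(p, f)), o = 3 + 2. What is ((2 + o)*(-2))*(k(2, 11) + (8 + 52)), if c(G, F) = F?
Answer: -9212/11 ≈ -837.45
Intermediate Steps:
o = 5
k(p, f) = (-6 + p)/(2*f) (k(p, f) = (p - 6)/(f + f) = (-6 + p)/((2*f)) = (-6 + p)*(1/(2*f)) = (-6 + p)/(2*f))
((2 + o)*(-2))*(k(2, 11) + (8 + 52)) = ((2 + 5)*(-2))*((½)*(-6 + 2)/11 + (8 + 52)) = (7*(-2))*((½)*(1/11)*(-4) + 60) = -14*(-2/11 + 60) = -14*658/11 = -9212/11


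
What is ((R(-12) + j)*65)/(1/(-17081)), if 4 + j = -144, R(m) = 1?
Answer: 163208955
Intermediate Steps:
j = -148 (j = -4 - 144 = -148)
((R(-12) + j)*65)/(1/(-17081)) = ((1 - 148)*65)/(1/(-17081)) = (-147*65)/(-1/17081) = -9555*(-17081) = 163208955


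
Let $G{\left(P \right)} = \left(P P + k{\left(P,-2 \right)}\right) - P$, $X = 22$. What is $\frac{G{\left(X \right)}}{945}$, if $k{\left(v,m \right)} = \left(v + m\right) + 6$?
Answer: $\frac{488}{945} \approx 0.5164$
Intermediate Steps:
$k{\left(v,m \right)} = 6 + m + v$ ($k{\left(v,m \right)} = \left(m + v\right) + 6 = 6 + m + v$)
$G{\left(P \right)} = 4 + P^{2}$ ($G{\left(P \right)} = \left(P P + \left(6 - 2 + P\right)\right) - P = \left(P^{2} + \left(4 + P\right)\right) - P = \left(4 + P + P^{2}\right) - P = 4 + P^{2}$)
$\frac{G{\left(X \right)}}{945} = \frac{4 + 22^{2}}{945} = \left(4 + 484\right) \frac{1}{945} = 488 \cdot \frac{1}{945} = \frac{488}{945}$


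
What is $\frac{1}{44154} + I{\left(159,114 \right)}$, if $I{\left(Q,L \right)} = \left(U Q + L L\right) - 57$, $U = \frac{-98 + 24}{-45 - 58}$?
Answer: $\frac{59364302485}{4547862} \approx 13053.0$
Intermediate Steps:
$U = \frac{74}{103}$ ($U = - \frac{74}{-103} = \left(-74\right) \left(- \frac{1}{103}\right) = \frac{74}{103} \approx 0.71845$)
$I{\left(Q,L \right)} = -57 + L^{2} + \frac{74 Q}{103}$ ($I{\left(Q,L \right)} = \left(\frac{74 Q}{103} + L L\right) - 57 = \left(\frac{74 Q}{103} + L^{2}\right) - 57 = \left(L^{2} + \frac{74 Q}{103}\right) - 57 = -57 + L^{2} + \frac{74 Q}{103}$)
$\frac{1}{44154} + I{\left(159,114 \right)} = \frac{1}{44154} + \left(-57 + 114^{2} + \frac{74}{103} \cdot 159\right) = \frac{1}{44154} + \left(-57 + 12996 + \frac{11766}{103}\right) = \frac{1}{44154} + \frac{1344483}{103} = \frac{59364302485}{4547862}$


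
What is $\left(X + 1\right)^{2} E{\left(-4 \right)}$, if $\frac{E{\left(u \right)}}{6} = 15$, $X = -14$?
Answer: $15210$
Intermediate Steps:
$E{\left(u \right)} = 90$ ($E{\left(u \right)} = 6 \cdot 15 = 90$)
$\left(X + 1\right)^{2} E{\left(-4 \right)} = \left(-14 + 1\right)^{2} \cdot 90 = \left(-13\right)^{2} \cdot 90 = 169 \cdot 90 = 15210$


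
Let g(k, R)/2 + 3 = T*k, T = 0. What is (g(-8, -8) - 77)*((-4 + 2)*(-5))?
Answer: -830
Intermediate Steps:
g(k, R) = -6 (g(k, R) = -6 + 2*(0*k) = -6 + 2*0 = -6 + 0 = -6)
(g(-8, -8) - 77)*((-4 + 2)*(-5)) = (-6 - 77)*((-4 + 2)*(-5)) = -(-166)*(-5) = -83*10 = -830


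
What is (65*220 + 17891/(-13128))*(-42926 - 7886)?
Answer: -2384512001827/3282 ≈ -7.2654e+8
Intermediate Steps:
(65*220 + 17891/(-13128))*(-42926 - 7886) = (14300 + 17891*(-1/13128))*(-50812) = (14300 - 17891/13128)*(-50812) = (187712509/13128)*(-50812) = -2384512001827/3282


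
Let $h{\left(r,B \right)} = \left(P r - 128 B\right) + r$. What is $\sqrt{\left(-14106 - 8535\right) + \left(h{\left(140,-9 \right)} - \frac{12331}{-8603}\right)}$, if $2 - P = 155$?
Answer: $\frac{4 i \sqrt{197831026358}}{8603} \approx 206.8 i$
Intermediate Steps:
$P = -153$ ($P = 2 - 155 = -153$)
$h{\left(r,B \right)} = - 152 r - 128 B$ ($h{\left(r,B \right)} = \left(- 153 r - 128 B\right) + r = - 152 r - 128 B$)
$\sqrt{\left(-14106 - 8535\right) + \left(h{\left(140,-9 \right)} - \frac{12331}{-8603}\right)} = \sqrt{\left(-14106 - 8535\right) - \left(20128 + \frac{12331}{-8603}\right)} = \sqrt{\left(-14106 - 8535\right) + \left(\left(-21280 + 1152\right) - 12331 \left(- \frac{1}{8603}\right)\right)} = \sqrt{-22641 - \frac{173148853}{8603}} = \sqrt{- \frac{367929376}{8603}} = \frac{4 i \sqrt{197831026358}}{8603}$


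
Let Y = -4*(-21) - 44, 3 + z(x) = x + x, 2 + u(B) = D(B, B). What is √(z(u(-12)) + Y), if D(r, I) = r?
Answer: 3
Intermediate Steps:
u(B) = -2 + B
z(x) = -3 + 2*x (z(x) = -3 + (x + x) = -3 + 2*x)
Y = 40 (Y = 84 - 44 = 40)
√(z(u(-12)) + Y) = √((-3 + 2*(-2 - 12)) + 40) = √((-3 + 2*(-14)) + 40) = √((-3 - 28) + 40) = √(-31 + 40) = √9 = 3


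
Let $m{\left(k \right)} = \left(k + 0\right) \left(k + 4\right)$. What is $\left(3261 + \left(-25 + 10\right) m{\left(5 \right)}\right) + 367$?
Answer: $2953$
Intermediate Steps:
$m{\left(k \right)} = k \left(4 + k\right)$
$\left(3261 + \left(-25 + 10\right) m{\left(5 \right)}\right) + 367 = \left(3261 + \left(-25 + 10\right) 5 \left(4 + 5\right)\right) + 367 = \left(3261 - 15 \cdot 5 \cdot 9\right) + 367 = \left(3261 - 675\right) + 367 = 2586 + 367 = 2953$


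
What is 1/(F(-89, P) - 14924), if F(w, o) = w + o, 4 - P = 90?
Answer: -1/15099 ≈ -6.6230e-5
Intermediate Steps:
P = -86 (P = 4 - 1*90 = 4 - 90 = -86)
F(w, o) = o + w
1/(F(-89, P) - 14924) = 1/((-86 - 89) - 14924) = 1/(-175 - 14924) = 1/(-15099) = -1/15099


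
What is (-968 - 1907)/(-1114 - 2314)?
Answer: 2875/3428 ≈ 0.83868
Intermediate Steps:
(-968 - 1907)/(-1114 - 2314) = -2875/(-3428) = -2875*(-1/3428) = 2875/3428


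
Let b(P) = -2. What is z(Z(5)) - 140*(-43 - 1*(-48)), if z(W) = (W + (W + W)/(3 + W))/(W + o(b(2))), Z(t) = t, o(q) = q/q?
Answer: -16775/24 ≈ -698.96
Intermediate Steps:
o(q) = 1
z(W) = (W + 2*W/(3 + W))/(1 + W) (z(W) = (W + (W + W)/(3 + W))/(W + 1) = (W + (2*W)/(3 + W))/(1 + W) = (W + 2*W/(3 + W))/(1 + W))
z(Z(5)) - 140*(-43 - 1*(-48)) = 5*(5 + 5)/(3 + 5² + 4*5) - 140*(-43 - 1*(-48)) = 5*10/(3 + 25 + 20) - 140*(-43 + 48) = 5*10/48 - 140*5 = 5*(1/48)*10 - 700 = 25/24 - 700 = -16775/24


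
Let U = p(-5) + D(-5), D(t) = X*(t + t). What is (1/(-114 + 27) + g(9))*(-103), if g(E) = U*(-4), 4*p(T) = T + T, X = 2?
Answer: -806387/87 ≈ -9268.8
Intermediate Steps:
p(T) = T/2 (p(T) = (T + T)/4 = (2*T)/4 = T/2)
D(t) = 4*t (D(t) = 2*(t + t) = 2*(2*t) = 4*t)
U = -45/2 (U = (½)*(-5) + 4*(-5) = -5/2 - 20 = -45/2 ≈ -22.500)
g(E) = 90 (g(E) = -45/2*(-4) = 90)
(1/(-114 + 27) + g(9))*(-103) = (1/(-114 + 27) + 90)*(-103) = (1/(-87) + 90)*(-103) = (-1/87 + 90)*(-103) = (7829/87)*(-103) = -806387/87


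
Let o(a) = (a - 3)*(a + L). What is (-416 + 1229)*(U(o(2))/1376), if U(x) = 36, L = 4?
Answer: 7317/344 ≈ 21.270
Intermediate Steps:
o(a) = (-3 + a)*(4 + a) (o(a) = (a - 3)*(a + 4) = (-3 + a)*(4 + a))
(-416 + 1229)*(U(o(2))/1376) = (-416 + 1229)*(36/1376) = 813*(36*(1/1376)) = 813*(9/344) = 7317/344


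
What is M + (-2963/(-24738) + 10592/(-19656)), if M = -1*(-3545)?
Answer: 10259243569/2894346 ≈ 3544.6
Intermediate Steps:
M = 3545
M + (-2963/(-24738) + 10592/(-19656)) = 3545 + (-2963/(-24738) + 10592/(-19656)) = 3545 + (-2963*(-1/24738) + 10592*(-1/19656)) = 3545 + (2963/24738 - 1324/2457) = 3545 - 1213001/2894346 = 10259243569/2894346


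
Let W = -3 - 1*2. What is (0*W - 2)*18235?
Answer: -36470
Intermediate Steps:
W = -5 (W = -3 - 2 = -5)
(0*W - 2)*18235 = (0*(-5) - 2)*18235 = (0 - 2)*18235 = -2*18235 = -36470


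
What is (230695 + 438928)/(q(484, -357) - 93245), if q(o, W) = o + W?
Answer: -669623/93118 ≈ -7.1911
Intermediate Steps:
q(o, W) = W + o
(230695 + 438928)/(q(484, -357) - 93245) = (230695 + 438928)/((-357 + 484) - 93245) = 669623/(127 - 93245) = 669623/(-93118) = 669623*(-1/93118) = -669623/93118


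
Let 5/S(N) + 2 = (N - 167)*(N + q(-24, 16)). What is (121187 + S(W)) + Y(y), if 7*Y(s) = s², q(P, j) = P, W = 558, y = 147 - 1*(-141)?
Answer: 194438176411/1461544 ≈ 1.3304e+5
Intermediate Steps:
y = 288 (y = 147 + 141 = 288)
Y(s) = s²/7
S(N) = 5/(-2 + (-167 + N)*(-24 + N)) (S(N) = 5/(-2 + (N - 167)*(N - 24)) = 5/(-2 + (-167 + N)*(-24 + N)))
(121187 + S(W)) + Y(y) = (121187 + 5/(4006 + 558² - 191*558)) + (⅐)*288² = (121187 + 5/(4006 + 311364 - 106578)) + (⅐)*82944 = (121187 + 5/208792) + 82944/7 = 25302876109/208792 + 82944/7 = 194438176411/1461544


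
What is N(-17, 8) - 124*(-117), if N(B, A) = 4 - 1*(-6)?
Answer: 14518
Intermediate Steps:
N(B, A) = 10 (N(B, A) = 4 + 6 = 10)
N(-17, 8) - 124*(-117) = 10 - 124*(-117) = 10 + 14508 = 14518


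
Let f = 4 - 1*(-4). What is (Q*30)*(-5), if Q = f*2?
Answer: -2400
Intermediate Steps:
f = 8 (f = 4 + 4 = 8)
Q = 16 (Q = 8*2 = 16)
(Q*30)*(-5) = (16*30)*(-5) = 480*(-5) = -2400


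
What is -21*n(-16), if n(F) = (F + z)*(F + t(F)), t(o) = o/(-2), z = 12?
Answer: -672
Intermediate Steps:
t(o) = -o/2 (t(o) = o*(-1/2) = -o/2)
n(F) = F*(12 + F)/2 (n(F) = (F + 12)*(F - F/2) = (12 + F)*(F/2) = F*(12 + F)/2)
-21*n(-16) = -21*(-16)*(12 - 16)/2 = -21*(-16)*(-4)/2 = -21*32 = -672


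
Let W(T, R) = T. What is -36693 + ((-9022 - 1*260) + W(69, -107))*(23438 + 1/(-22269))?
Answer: -1603152633430/7423 ≈ -2.1597e+8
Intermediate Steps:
-36693 + ((-9022 - 1*260) + W(69, -107))*(23438 + 1/(-22269)) = -36693 + ((-9022 - 1*260) + 69)*(23438 + 1/(-22269)) = -36693 + ((-9022 - 260) + 69)*(23438 - 1/22269) = -36693 + (-9282 + 69)*(521940821/22269) = -36693 - 9213*521940821/22269 = -36693 - 1602880261291/7423 = -1603152633430/7423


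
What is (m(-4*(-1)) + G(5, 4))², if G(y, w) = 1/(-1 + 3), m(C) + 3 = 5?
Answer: 25/4 ≈ 6.2500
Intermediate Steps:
m(C) = 2 (m(C) = -3 + 5 = 2)
G(y, w) = ½ (G(y, w) = 1/2 = ½)
(m(-4*(-1)) + G(5, 4))² = (2 + ½)² = (5/2)² = 25/4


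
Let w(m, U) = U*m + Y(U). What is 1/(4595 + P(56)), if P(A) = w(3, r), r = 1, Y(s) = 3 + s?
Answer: 1/4602 ≈ 0.00021730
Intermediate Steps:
w(m, U) = 3 + U + U*m (w(m, U) = U*m + (3 + U) = 3 + U + U*m)
P(A) = 7 (P(A) = 3 + 1 + 1*3 = 3 + 1 + 3 = 7)
1/(4595 + P(56)) = 1/(4595 + 7) = 1/4602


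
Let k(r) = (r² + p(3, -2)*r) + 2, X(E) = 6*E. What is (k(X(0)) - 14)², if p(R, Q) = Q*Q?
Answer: 144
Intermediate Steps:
p(R, Q) = Q²
k(r) = 2 + r² + 4*r (k(r) = (r² + (-2)²*r) + 2 = (r² + 4*r) + 2 = 2 + r² + 4*r)
(k(X(0)) - 14)² = ((2 + (6*0)² + 4*(6*0)) - 14)² = ((2 + 0² + 4*0) - 14)² = ((2 + 0 + 0) - 14)² = (2 - 14)² = (-12)² = 144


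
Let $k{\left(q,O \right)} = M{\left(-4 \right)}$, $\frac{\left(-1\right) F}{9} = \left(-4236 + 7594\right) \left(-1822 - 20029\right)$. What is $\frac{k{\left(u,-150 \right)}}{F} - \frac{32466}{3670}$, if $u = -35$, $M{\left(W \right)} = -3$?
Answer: $- \frac{3573321170777}{403932997290} \approx -8.8463$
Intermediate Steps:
$F = 660380922$ ($F = - 9 \left(-4236 + 7594\right) \left(-1822 - 20029\right) = - 9 \cdot 3358 \left(-21851\right) = \left(-9\right) \left(-73375658\right) = 660380922$)
$k{\left(q,O \right)} = -3$
$\frac{k{\left(u,-150 \right)}}{F} - \frac{32466}{3670} = - \frac{3}{660380922} - \frac{32466}{3670} = \left(-3\right) \frac{1}{660380922} - \frac{16233}{1835} = - \frac{1}{220126974} - \frac{16233}{1835} = - \frac{3573321170777}{403932997290}$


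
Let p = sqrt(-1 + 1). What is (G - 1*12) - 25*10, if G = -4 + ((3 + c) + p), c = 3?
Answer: -260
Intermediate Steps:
p = 0 (p = sqrt(0) = 0)
G = 2 (G = -4 + ((3 + 3) + 0) = -4 + (6 + 0) = -4 + 6 = 2)
(G - 1*12) - 25*10 = (2 - 1*12) - 25*10 = (2 - 12) - 250 = -10 - 250 = -260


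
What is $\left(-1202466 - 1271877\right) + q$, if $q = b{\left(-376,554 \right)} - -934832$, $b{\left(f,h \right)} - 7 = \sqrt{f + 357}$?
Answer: $-1539504 + i \sqrt{19} \approx -1.5395 \cdot 10^{6} + 4.3589 i$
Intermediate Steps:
$b{\left(f,h \right)} = 7 + \sqrt{357 + f}$ ($b{\left(f,h \right)} = 7 + \sqrt{f + 357} = 7 + \sqrt{357 + f}$)
$q = 934839 + i \sqrt{19}$ ($q = \left(7 + \sqrt{357 - 376}\right) - -934832 = \left(7 + \sqrt{-19}\right) + 934832 = \left(7 + i \sqrt{19}\right) + 934832 = 934839 + i \sqrt{19} \approx 9.3484 \cdot 10^{5} + 4.3589 i$)
$\left(-1202466 - 1271877\right) + q = \left(-1202466 - 1271877\right) + \left(934839 + i \sqrt{19}\right) = -2474343 + \left(934839 + i \sqrt{19}\right) = -1539504 + i \sqrt{19}$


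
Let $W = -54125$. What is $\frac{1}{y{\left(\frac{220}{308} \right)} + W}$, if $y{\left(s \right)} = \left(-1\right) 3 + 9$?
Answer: $- \frac{1}{54119} \approx -1.8478 \cdot 10^{-5}$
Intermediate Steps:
$y{\left(s \right)} = 6$ ($y{\left(s \right)} = -3 + 9 = 6$)
$\frac{1}{y{\left(\frac{220}{308} \right)} + W} = \frac{1}{6 - 54125} = \frac{1}{-54119} = - \frac{1}{54119}$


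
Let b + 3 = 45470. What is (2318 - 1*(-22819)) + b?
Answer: 70604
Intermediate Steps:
b = 45467 (b = -3 + 45470 = 45467)
(2318 - 1*(-22819)) + b = (2318 - 1*(-22819)) + 45467 = (2318 + 22819) + 45467 = 25137 + 45467 = 70604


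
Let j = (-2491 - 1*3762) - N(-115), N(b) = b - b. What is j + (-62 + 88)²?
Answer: -5577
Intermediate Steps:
N(b) = 0
j = -6253 (j = (-2491 - 1*3762) - 1*0 = (-2491 - 3762) + 0 = -6253 + 0 = -6253)
j + (-62 + 88)² = -6253 + (-62 + 88)² = -6253 + 26² = -6253 + 676 = -5577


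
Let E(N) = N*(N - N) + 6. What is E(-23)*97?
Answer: 582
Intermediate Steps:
E(N) = 6 (E(N) = N*0 + 6 = 0 + 6 = 6)
E(-23)*97 = 6*97 = 582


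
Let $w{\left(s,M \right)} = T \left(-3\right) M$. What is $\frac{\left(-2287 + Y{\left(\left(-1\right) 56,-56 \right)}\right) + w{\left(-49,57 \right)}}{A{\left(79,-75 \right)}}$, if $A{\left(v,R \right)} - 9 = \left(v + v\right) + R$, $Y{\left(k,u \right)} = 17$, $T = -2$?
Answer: $- \frac{482}{23} \approx -20.957$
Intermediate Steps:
$w{\left(s,M \right)} = 6 M$ ($w{\left(s,M \right)} = \left(-2\right) \left(-3\right) M = 6 M$)
$A{\left(v,R \right)} = 9 + R + 2 v$ ($A{\left(v,R \right)} = 9 + \left(\left(v + v\right) + R\right) = 9 + \left(2 v + R\right) = 9 + \left(R + 2 v\right) = 9 + R + 2 v$)
$\frac{\left(-2287 + Y{\left(\left(-1\right) 56,-56 \right)}\right) + w{\left(-49,57 \right)}}{A{\left(79,-75 \right)}} = \frac{\left(-2287 + 17\right) + 6 \cdot 57}{9 - 75 + 2 \cdot 79} = \frac{-2270 + 342}{9 - 75 + 158} = - \frac{1928}{92} = \left(-1928\right) \frac{1}{92} = - \frac{482}{23}$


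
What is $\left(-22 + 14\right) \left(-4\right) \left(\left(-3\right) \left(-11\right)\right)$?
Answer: $1056$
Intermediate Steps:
$\left(-22 + 14\right) \left(-4\right) \left(\left(-3\right) \left(-11\right)\right) = \left(-8\right) \left(-4\right) 33 = 32 \cdot 33 = 1056$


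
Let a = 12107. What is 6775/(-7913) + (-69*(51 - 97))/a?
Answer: -56909063/95802691 ≈ -0.59402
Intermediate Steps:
6775/(-7913) + (-69*(51 - 97))/a = 6775/(-7913) - 69*(51 - 97)/12107 = 6775*(-1/7913) - 69*(-46)*(1/12107) = -6775/7913 + 3174*(1/12107) = -6775/7913 + 3174/12107 = -56909063/95802691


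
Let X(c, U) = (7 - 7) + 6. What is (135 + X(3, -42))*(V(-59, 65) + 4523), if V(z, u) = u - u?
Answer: 637743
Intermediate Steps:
V(z, u) = 0
X(c, U) = 6 (X(c, U) = 0 + 6 = 6)
(135 + X(3, -42))*(V(-59, 65) + 4523) = (135 + 6)*(0 + 4523) = 141*4523 = 637743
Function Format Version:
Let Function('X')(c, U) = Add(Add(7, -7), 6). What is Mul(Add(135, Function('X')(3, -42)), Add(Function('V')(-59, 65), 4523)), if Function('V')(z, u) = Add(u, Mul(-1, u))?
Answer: 637743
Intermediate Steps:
Function('V')(z, u) = 0
Function('X')(c, U) = 6 (Function('X')(c, U) = Add(0, 6) = 6)
Mul(Add(135, Function('X')(3, -42)), Add(Function('V')(-59, 65), 4523)) = Mul(Add(135, 6), Add(0, 4523)) = Mul(141, 4523) = 637743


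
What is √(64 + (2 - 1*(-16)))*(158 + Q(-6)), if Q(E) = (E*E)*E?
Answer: -58*√82 ≈ -525.21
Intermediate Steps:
Q(E) = E³ (Q(E) = E²*E = E³)
√(64 + (2 - 1*(-16)))*(158 + Q(-6)) = √(64 + (2 - 1*(-16)))*(158 + (-6)³) = √(64 + (2 + 16))*(158 - 216) = √(64 + 18)*(-58) = √82*(-58) = -58*√82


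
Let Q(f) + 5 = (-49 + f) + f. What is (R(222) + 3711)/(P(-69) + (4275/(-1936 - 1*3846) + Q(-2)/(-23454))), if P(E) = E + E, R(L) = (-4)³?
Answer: -247286709558/9407126179 ≈ -26.287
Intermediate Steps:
Q(f) = -54 + 2*f (Q(f) = -5 + ((-49 + f) + f) = -5 + (-49 + 2*f) = -54 + 2*f)
R(L) = -64
P(E) = 2*E
(R(222) + 3711)/(P(-69) + (4275/(-1936 - 1*3846) + Q(-2)/(-23454))) = (-64 + 3711)/(2*(-69) + (4275/(-1936 - 1*3846) + (-54 + 2*(-2))/(-23454))) = 3647/(-138 + (4275/(-1936 - 3846) + (-54 - 4)*(-1/23454))) = 3647/(-138 + (4275/(-5782) - 58*(-1/23454))) = 3647/(-138 + (4275*(-1/5782) + 29/11727)) = 3647/(-138 + (-4275/5782 + 29/11727)) = 3647/(-138 - 49965247/67805514) = 3647/(-9407126179/67805514) = 3647*(-67805514/9407126179) = -247286709558/9407126179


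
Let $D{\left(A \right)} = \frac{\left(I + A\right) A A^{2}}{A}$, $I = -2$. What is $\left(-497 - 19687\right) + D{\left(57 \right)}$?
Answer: $158511$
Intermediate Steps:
$D{\left(A \right)} = A^{2} \left(-2 + A\right)$ ($D{\left(A \right)} = \frac{\left(-2 + A\right) A A^{2}}{A} = \frac{\left(-2 + A\right) A^{3}}{A} = \frac{A^{3} \left(-2 + A\right)}{A} = A^{2} \left(-2 + A\right)$)
$\left(-497 - 19687\right) + D{\left(57 \right)} = \left(-497 - 19687\right) + 57^{2} \left(-2 + 57\right) = -20184 + 3249 \cdot 55 = -20184 + 178695 = 158511$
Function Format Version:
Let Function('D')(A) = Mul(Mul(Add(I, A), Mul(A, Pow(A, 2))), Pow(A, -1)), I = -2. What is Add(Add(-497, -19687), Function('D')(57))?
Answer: 158511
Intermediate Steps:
Function('D')(A) = Mul(Pow(A, 2), Add(-2, A)) (Function('D')(A) = Mul(Mul(Add(-2, A), Mul(A, Pow(A, 2))), Pow(A, -1)) = Mul(Mul(Add(-2, A), Pow(A, 3)), Pow(A, -1)) = Mul(Mul(Pow(A, 3), Add(-2, A)), Pow(A, -1)) = Mul(Pow(A, 2), Add(-2, A)))
Add(Add(-497, -19687), Function('D')(57)) = Add(Add(-497, -19687), Mul(Pow(57, 2), Add(-2, 57))) = Add(-20184, Mul(3249, 55)) = Add(-20184, 178695) = 158511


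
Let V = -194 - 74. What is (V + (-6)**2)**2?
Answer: 53824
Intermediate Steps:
V = -268
(V + (-6)**2)**2 = (-268 + (-6)**2)**2 = (-268 + 36)**2 = (-232)**2 = 53824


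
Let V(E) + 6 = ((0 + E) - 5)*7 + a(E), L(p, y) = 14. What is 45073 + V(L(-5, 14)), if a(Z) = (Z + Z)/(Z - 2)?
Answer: 135397/3 ≈ 45132.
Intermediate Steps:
a(Z) = 2*Z/(-2 + Z) (a(Z) = (2*Z)/(-2 + Z) = 2*Z/(-2 + Z))
V(E) = -41 + 7*E + 2*E/(-2 + E) (V(E) = -6 + (((0 + E) - 5)*7 + 2*E/(-2 + E)) = -6 + ((E - 5)*7 + 2*E/(-2 + E)) = -6 + ((-5 + E)*7 + 2*E/(-2 + E)) = -6 + ((-35 + 7*E) + 2*E/(-2 + E)) = -6 + (-35 + 7*E + 2*E/(-2 + E)) = -41 + 7*E + 2*E/(-2 + E))
45073 + V(L(-5, 14)) = 45073 + (82 - 53*14 + 7*14**2)/(-2 + 14) = 45073 + (82 - 742 + 7*196)/12 = 45073 + (82 - 742 + 1372)/12 = 45073 + (1/12)*712 = 45073 + 178/3 = 135397/3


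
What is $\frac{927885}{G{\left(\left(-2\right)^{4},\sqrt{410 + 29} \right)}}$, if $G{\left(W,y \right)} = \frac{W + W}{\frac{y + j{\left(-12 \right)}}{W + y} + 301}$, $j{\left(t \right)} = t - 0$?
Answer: $\frac{8616030815}{976} - \frac{2165065 \sqrt{439}}{488} \approx 8.7349 \cdot 10^{6}$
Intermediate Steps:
$j{\left(t \right)} = t$ ($j{\left(t \right)} = t + 0 = t$)
$G{\left(W,y \right)} = \frac{2 W}{301 + \frac{-12 + y}{W + y}}$ ($G{\left(W,y \right)} = \frac{W + W}{\frac{y - 12}{W + y} + 301} = \frac{2 W}{\frac{-12 + y}{W + y} + 301} = \frac{2 W}{301 + \frac{-12 + y}{W + y}}$)
$\frac{927885}{G{\left(\left(-2\right)^{4},\sqrt{410 + 29} \right)}} = \frac{927885}{2 \left(-2\right)^{4} \frac{1}{-12 + 301 \left(-2\right)^{4} + 302 \sqrt{410 + 29}} \left(\left(-2\right)^{4} + \sqrt{410 + 29}\right)} = \frac{927885}{2 \cdot 16 \frac{1}{-12 + 301 \cdot 16 + 302 \sqrt{439}} \left(16 + \sqrt{439}\right)} = \frac{927885}{2 \cdot 16 \frac{1}{-12 + 4816 + 302 \sqrt{439}} \left(16 + \sqrt{439}\right)} = \frac{927885}{2 \cdot 16 \frac{1}{4804 + 302 \sqrt{439}} \left(16 + \sqrt{439}\right)} = \frac{927885}{32 \frac{1}{4804 + 302 \sqrt{439}} \left(16 + \sqrt{439}\right)} = 927885 \frac{4804 + 302 \sqrt{439}}{32 \left(16 + \sqrt{439}\right)} = \frac{927885 \left(4804 + 302 \sqrt{439}\right)}{32 \left(16 + \sqrt{439}\right)}$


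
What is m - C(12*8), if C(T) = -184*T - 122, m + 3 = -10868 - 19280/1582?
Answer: 5460125/791 ≈ 6902.8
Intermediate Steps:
m = -8608601/791 (m = -3 + (-10868 - 19280/1582) = -3 + (-10868 - 1*9640/791) = -3 + (-10868 - 9640/791) = -3 - 8606228/791 = -8608601/791 ≈ -10883.)
C(T) = -122 - 184*T
m - C(12*8) = -8608601/791 - (-122 - 2208*8) = -8608601/791 - (-122 - 184*96) = -8608601/791 - (-122 - 17664) = -8608601/791 - 1*(-17786) = -8608601/791 + 17786 = 5460125/791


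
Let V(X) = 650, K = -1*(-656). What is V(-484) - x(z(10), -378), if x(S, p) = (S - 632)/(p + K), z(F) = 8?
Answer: 90662/139 ≈ 652.24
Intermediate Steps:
K = 656
x(S, p) = (-632 + S)/(656 + p) (x(S, p) = (S - 632)/(p + 656) = (-632 + S)/(656 + p))
V(-484) - x(z(10), -378) = 650 - (-632 + 8)/(656 - 378) = 650 - (-624)/278 = 650 - 1*(-312/139) = 650 + 312/139 = 90662/139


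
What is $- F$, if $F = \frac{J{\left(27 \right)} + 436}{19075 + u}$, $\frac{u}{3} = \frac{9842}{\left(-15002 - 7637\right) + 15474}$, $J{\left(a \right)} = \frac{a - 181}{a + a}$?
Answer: $- \frac{83794675}{3689356923} \approx -0.022713$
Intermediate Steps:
$J{\left(a \right)} = \frac{-181 + a}{2 a}$
$u = - \frac{29526}{7165}$ ($u = 3 \frac{9842}{\left(-15002 - 7637\right) + 15474} = 3 \frac{9842}{-22639 + 15474} = 3 \frac{9842}{-7165} = 3 \cdot 9842 \left(- \frac{1}{7165}\right) = 3 \left(- \frac{9842}{7165}\right) = - \frac{29526}{7165} \approx -4.1209$)
$F = \frac{83794675}{3689356923}$ ($F = \frac{\frac{-181 + 27}{2 \cdot 27} + 436}{19075 - \frac{29526}{7165}} = \frac{\frac{1}{2} \cdot \frac{1}{27} \left(-154\right) + 436}{\frac{136642849}{7165}} = \left(- \frac{77}{27} + 436\right) \frac{7165}{136642849} = \frac{11695}{27} \cdot \frac{7165}{136642849} = \frac{83794675}{3689356923} \approx 0.022713$)
$- F = \left(-1\right) \frac{83794675}{3689356923} = - \frac{83794675}{3689356923}$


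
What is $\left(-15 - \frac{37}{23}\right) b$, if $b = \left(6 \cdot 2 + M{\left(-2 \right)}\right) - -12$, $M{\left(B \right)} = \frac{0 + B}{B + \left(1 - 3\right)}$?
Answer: $- \frac{9359}{23} \approx -406.91$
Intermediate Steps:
$M{\left(B \right)} = \frac{B}{-2 + B}$ ($M{\left(B \right)} = \frac{B}{B - 2} = \frac{B}{-2 + B}$)
$b = \frac{49}{2}$ ($b = \left(6 \cdot 2 - \frac{2}{-2 - 2}\right) - -12 = \left(12 - \frac{2}{-4}\right) + 12 = \left(12 - - \frac{1}{2}\right) + 12 = \left(12 + \frac{1}{2}\right) + 12 = \frac{25}{2} + 12 = \frac{49}{2} \approx 24.5$)
$\left(-15 - \frac{37}{23}\right) b = \left(-15 - \frac{37}{23}\right) \frac{49}{2} = \left(- \frac{382}{23}\right) \frac{49}{2} = - \frac{9359}{23}$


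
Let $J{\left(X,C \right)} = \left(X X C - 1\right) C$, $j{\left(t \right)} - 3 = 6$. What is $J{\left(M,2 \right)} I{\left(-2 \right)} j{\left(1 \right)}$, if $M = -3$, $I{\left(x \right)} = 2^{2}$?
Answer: $1224$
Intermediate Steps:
$I{\left(x \right)} = 4$
$j{\left(t \right)} = 9$ ($j{\left(t \right)} = 3 + 6 = 9$)
$J{\left(X,C \right)} = C \left(-1 + C X^{2}\right)$ ($J{\left(X,C \right)} = \left(X^{2} C - 1\right) C = \left(C X^{2} - 1\right) C = \left(-1 + C X^{2}\right) C = C \left(-1 + C X^{2}\right)$)
$J{\left(M,2 \right)} I{\left(-2 \right)} j{\left(1 \right)} = 2 \left(-1 + 2 \left(-3\right)^{2}\right) 4 \cdot 9 = 2 \left(-1 + 2 \cdot 9\right) 4 \cdot 9 = 2 \left(-1 + 18\right) 4 \cdot 9 = 2 \cdot 17 \cdot 4 \cdot 9 = 34 \cdot 4 \cdot 9 = 136 \cdot 9 = 1224$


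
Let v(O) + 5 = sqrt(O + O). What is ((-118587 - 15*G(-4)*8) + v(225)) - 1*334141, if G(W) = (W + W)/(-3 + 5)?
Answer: -452253 + 15*sqrt(2) ≈ -4.5223e+5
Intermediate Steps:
G(W) = W (G(W) = (2*W)/2 = (2*W)*(1/2) = W)
v(O) = -5 + sqrt(2)*sqrt(O) (v(O) = -5 + sqrt(O + O) = -5 + sqrt(2*O) = -5 + sqrt(2)*sqrt(O))
((-118587 - 15*G(-4)*8) + v(225)) - 1*334141 = ((-118587 - 15*(-4)*8) + (-5 + sqrt(2)*sqrt(225))) - 1*334141 = ((-118587 + 60*8) + (-5 + sqrt(2)*15)) - 334141 = ((-118587 + 480) + (-5 + 15*sqrt(2))) - 334141 = (-118107 + (-5 + 15*sqrt(2))) - 334141 = (-118112 + 15*sqrt(2)) - 334141 = -452253 + 15*sqrt(2)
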